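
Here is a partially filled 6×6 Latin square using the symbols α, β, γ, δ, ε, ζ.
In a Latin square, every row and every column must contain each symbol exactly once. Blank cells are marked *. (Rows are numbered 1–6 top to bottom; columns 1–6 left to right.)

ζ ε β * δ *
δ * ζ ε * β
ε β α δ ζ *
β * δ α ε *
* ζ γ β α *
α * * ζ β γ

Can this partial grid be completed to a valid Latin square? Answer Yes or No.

No

Row 3, column 6: row 3 together with column 6 already contain {α, β, γ, δ, ε, ζ} — every symbol — so nothing can go there. The grid has no valid completion.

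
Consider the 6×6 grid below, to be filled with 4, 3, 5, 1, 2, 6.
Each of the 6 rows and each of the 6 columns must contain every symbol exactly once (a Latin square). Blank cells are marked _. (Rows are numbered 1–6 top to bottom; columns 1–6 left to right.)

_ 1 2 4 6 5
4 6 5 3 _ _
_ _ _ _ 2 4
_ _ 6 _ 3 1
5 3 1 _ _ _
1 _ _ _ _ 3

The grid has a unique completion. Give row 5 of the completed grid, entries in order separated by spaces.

5 3 1 2 4 6

Row 5, column 5: row 5 has {3, 5, 1} and column 5 has {3, 2, 6}, leaving only 4.
Row 1, column 1: row 1 has {4, 5, 1, 2, 6} and column 1 has {4, 5, 1}, leaving only 3.
Row 2, column 5: row 2 has {4, 3, 5, 6} and column 5 has {4, 3, 2, 6}, leaving only 1.
Row 2, column 6: row 2 has {4, 3, 5, 1, 6} and column 6 has {4, 3, 5, 1}, leaving only 2.
Row 5, column 6: row 5 has {4, 3, 5, 1} and column 6 has {4, 3, 5, 1, 2}, leaving only 6.
Row 5, column 4: row 5 has {4, 3, 5, 1, 6} and column 4 has {4, 3}, leaving only 2.
So row 5 reads: 5 3 1 2 4 6.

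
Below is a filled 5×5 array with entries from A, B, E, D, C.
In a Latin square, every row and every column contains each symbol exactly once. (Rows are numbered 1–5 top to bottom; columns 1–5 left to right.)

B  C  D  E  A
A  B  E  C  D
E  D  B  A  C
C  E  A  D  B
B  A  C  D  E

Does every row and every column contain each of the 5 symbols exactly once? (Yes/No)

Every row is a permutation, but column 4 contains D twice (at rows 4 and 5).

No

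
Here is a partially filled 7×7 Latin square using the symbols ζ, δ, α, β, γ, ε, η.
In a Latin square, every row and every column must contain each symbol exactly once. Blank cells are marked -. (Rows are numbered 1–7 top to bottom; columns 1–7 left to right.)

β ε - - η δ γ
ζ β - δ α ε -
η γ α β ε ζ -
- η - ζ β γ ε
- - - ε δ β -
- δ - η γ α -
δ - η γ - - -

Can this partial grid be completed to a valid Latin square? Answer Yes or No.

Row 7, column 6: row 7 together with column 6 already contain {ζ, δ, α, β, γ, ε, η} — every symbol — so nothing can go there. The grid has no valid completion.

No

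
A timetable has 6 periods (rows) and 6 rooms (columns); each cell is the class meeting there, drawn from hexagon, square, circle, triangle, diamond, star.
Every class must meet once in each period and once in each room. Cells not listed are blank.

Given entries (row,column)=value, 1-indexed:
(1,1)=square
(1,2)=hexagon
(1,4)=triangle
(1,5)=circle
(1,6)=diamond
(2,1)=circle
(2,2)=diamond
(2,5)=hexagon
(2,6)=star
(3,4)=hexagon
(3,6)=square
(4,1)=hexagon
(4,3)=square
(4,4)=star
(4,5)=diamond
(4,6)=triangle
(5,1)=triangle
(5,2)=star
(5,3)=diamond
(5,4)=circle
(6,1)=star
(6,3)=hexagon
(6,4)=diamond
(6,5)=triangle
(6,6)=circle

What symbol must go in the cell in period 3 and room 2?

Period 1, room 3: period 1 has {hexagon, square, circle, triangle, diamond} and room 3 has {hexagon, square, diamond}, leaving only star.
Period 2, room 3: period 2 has {hexagon, circle, diamond, star} and room 3 has {hexagon, square, diamond, star}, leaving only triangle.
Period 2, room 4: period 2 has {hexagon, circle, triangle, diamond, star} and room 4 has {hexagon, circle, triangle, diamond, star}, leaving only square.
Period 3, room 1: period 3 has {hexagon, square} and room 1 has {hexagon, square, circle, triangle, star}, leaving only diamond.
Period 3, room 3: period 3 has {hexagon, square, diamond} and room 3 has {hexagon, square, triangle, diamond, star}, leaving only circle.
Period 3 already has {hexagon, square, circle, diamond} and room 2 already has {hexagon, diamond, star}, so period 3, room 2 must be triangle.

triangle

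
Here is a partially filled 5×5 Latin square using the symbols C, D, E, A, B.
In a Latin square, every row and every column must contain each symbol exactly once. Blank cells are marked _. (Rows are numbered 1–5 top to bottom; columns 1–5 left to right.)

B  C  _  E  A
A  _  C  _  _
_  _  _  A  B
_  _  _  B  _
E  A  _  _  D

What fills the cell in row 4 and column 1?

D

Row 1, column 3: row 1 has {C, E, A, B} and column 3 has {C}, leaving only D.
Row 2, column 4: row 2 has {C, A} and column 4 has {E, A, B}, leaving only D.
Row 2, column 5: row 2 has {C, D, A} and column 5 has {D, A, B}, leaving only E.
Row 2, column 2: row 2 has {C, D, E, A} and column 2 has {C, A}, leaving only B.
Row 3, column 3: row 3 has {A, B} and column 3 has {C, D}, leaving only E.
Row 3, column 2: row 3 has {E, A, B} and column 2 has {C, A, B}, leaving only D.
Row 3, column 1: row 3 has {D, E, A, B} and column 1 has {E, A, B}, leaving only C.
Row 4 already has {B} and column 1 already has {C, E, A, B}, so row 4, column 1 must be D.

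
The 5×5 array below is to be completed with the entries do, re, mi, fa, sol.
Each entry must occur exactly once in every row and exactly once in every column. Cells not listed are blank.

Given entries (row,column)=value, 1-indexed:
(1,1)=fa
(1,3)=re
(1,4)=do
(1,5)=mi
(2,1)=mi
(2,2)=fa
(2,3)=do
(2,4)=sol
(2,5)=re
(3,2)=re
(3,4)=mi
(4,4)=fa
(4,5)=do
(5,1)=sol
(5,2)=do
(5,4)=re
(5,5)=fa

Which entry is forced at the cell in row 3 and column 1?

do

Row 3 already has {re, mi} and column 1 already has {mi, fa, sol}, so row 3, column 1 must be do.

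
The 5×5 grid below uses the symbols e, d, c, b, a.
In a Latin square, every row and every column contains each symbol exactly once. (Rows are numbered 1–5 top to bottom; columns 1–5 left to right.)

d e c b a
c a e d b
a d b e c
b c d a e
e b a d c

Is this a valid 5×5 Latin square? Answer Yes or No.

Every row is a permutation, but column 4 contains d twice (at rows 2 and 5).

No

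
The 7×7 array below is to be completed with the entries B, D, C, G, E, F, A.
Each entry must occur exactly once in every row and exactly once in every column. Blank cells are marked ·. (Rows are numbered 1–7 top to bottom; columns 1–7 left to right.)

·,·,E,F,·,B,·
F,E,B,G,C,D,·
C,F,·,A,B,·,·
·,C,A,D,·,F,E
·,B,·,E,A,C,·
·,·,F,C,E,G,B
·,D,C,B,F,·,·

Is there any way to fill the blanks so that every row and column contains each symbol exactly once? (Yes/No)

Yes

No row or column among the givens repeats a symbol, and propagating forced cells runs into no contradiction.
One valid completion exists (for instance, A G E F D B C / F E B G C D A / C F G A B E D / B C A D G F E / G B D E A C F / D A F C E G B / E D C B F A G).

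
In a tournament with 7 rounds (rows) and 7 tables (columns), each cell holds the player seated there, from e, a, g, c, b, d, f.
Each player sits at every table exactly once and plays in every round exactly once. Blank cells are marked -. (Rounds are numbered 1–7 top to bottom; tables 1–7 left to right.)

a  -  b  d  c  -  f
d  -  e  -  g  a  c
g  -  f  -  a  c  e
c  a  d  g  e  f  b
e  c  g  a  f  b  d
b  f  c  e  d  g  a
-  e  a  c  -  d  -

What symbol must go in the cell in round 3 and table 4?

b

Round 3 already has {e, a, g, c, f} and table 4 already has {e, a, g, c, d}, so round 3, table 4 must be b.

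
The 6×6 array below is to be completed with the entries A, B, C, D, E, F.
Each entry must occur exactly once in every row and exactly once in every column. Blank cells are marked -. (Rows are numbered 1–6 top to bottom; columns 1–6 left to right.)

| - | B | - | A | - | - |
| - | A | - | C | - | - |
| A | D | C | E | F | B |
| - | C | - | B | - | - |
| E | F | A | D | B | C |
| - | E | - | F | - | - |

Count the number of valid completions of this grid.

16

Row 1, column 1: eliminating its row and column leaves {C, D, F}.
Row 1, column 3: eliminating its row and column leaves {D, E, F}.
Row 1, column 5: eliminating its row and column leaves {C, D, E}.
Row 1, column 6: eliminating its row and column leaves {D, E, F}.
Row 2, column 1: eliminating its row and column leaves {B, D, F}.
Row 2, column 3: eliminating its row and column leaves {B, D, E, F}.
Row 2, column 5: eliminating its row and column leaves {D, E}.
Row 2, column 6: eliminating its row and column leaves {D, E, F}.
Row 4, column 1: eliminating its row and column leaves {D, F}.
Row 4, column 3: eliminating its row and column leaves {D, E, F}.
Row 4, column 5: eliminating its row and column leaves {A, D, E}.
Row 4, column 6: eliminating its row and column leaves {A, D, E, F}.
Row 6, column 1: eliminating its row and column leaves {B, C, D}.
Row 6, column 3: eliminating its row and column leaves {B, D}.
Row 6, column 5: eliminating its row and column leaves {A, C, D}.
Row 6, column 6: eliminating its row and column leaves {A, D}.
Enumerating the assignments across these blanks that avoid any row or column repeat gives 16 completions.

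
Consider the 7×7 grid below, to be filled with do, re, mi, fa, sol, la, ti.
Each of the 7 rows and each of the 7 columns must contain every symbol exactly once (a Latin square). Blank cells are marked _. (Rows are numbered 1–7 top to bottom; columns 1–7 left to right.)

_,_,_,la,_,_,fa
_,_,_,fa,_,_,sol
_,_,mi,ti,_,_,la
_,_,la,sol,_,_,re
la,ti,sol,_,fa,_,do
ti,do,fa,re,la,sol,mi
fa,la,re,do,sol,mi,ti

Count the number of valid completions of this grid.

8

Row 1, column 1: eliminating its row and column leaves {do, re, mi, sol}.
Row 1, column 2: eliminating its row and column leaves {re, mi, sol}.
Row 1, column 3: eliminating its row and column leaves {do, ti}.
Row 1, column 5: eliminating its row and column leaves {do, re, mi, ti}.
Row 1, column 6: eliminating its row and column leaves {do, re, ti}.
Row 2, column 1: eliminating its row and column leaves {do, re, mi}.
Row 2, column 2: eliminating its row and column leaves {re, mi}.
Row 2, column 3: eliminating its row and column leaves {do, ti}.
Row 2, column 5: eliminating its row and column leaves {do, re, mi, ti}.
Row 2, column 6: eliminating its row and column leaves {do, re, la, ti}.
Row 3, column 1: eliminating its row and column leaves {do, re, sol}.
Row 3, column 2: eliminating its row and column leaves {re, fa, sol}.
Row 3, column 5: eliminating its row and column leaves {do, re}.
Row 3, column 6: eliminating its row and column leaves {do, re, fa}.
Row 4, column 1: eliminating its row and column leaves {do, mi}.
Row 4, column 2: eliminating its row and column leaves {mi, fa}.
Row 4, column 5: eliminating its row and column leaves {do, mi, ti}.
Row 4, column 6: eliminating its row and column leaves {do, fa, ti}.
Row 5, column 4: eliminating its row and column leaves {mi}.
Row 5, column 6: eliminating its row and column leaves {re}.
Enumerating the assignments across these blanks that avoid any row or column repeat gives 8 completions.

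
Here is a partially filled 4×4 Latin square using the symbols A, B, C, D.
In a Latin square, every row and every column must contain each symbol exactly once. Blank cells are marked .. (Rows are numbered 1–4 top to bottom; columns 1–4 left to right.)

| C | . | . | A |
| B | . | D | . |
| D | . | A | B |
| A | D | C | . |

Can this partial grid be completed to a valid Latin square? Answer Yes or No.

No

Row 4, column 4: row 4 together with column 4 already contain {A, B, C, D} — every symbol — so nothing can go there. The grid has no valid completion.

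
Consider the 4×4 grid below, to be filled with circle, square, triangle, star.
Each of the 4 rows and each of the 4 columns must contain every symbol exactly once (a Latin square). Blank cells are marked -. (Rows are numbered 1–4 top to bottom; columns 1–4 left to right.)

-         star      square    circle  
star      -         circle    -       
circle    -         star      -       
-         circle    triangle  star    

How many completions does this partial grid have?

Row 1, column 1: eliminating its row and column leaves {triangle}.
Row 2, column 2: eliminating its row and column leaves {square, triangle}.
Row 2, column 4: eliminating its row and column leaves {square, triangle}.
Row 3, column 2: eliminating its row and column leaves {square, triangle}.
Row 3, column 4: eliminating its row and column leaves {square, triangle}.
Row 4, column 1: eliminating its row and column leaves {square}.
Enumerating the assignments across these blanks that avoid any row or column repeat gives 2 completions.

2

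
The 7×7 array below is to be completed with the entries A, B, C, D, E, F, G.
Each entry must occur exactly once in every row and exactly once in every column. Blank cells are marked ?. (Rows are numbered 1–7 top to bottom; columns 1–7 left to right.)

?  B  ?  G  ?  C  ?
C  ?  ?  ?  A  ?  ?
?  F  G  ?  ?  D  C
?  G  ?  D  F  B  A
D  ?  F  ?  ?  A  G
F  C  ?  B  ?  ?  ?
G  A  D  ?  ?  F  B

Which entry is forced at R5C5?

B

Row 4, column 1: row 4 has {A, B, D, F, G} and column 1 has {C, D, F, G}, leaving only E.
Row 1, column 1: row 1 has {B, C, G} and column 1 has {C, D, E, F, G}, leaving only A.
Row 1, column 3: row 1 has {A, B, C, G} and column 3 has {D, F, G}, leaving only E.
Row 1, column 5: row 1 has {A, B, C, E, G} and column 5 has {A, F}, leaving only D.
Row 1, column 7: row 1 has {A, B, C, D, E, G} and column 7 has {A, B, C, G}, leaving only F.
Row 2, column 3: row 2 has {A, C} and column 3 has {D, E, F, G}, leaving only B.
Row 3, column 1: row 3 has {C, D, F, G} and column 1 has {A, C, D, E, F, G}, leaving only B.
Row 3, column 5: row 3 has {B, C, D, F, G} and column 5 has {A, D, F}, leaving only E.
Row 3, column 4: row 3 has {B, C, D, E, F, G} and column 4 has {B, D, G}, leaving only A.
Row 4, column 3: row 4 has {A, B, D, E, F, G} and column 3 has {B, D, E, F, G}, leaving only C.
Row 5, column 2: row 5 has {A, D, F, G} and column 2 has {A, B, C, F, G}, leaving only E.
Row 2, column 2: row 2 has {A, B, C} and column 2 has {A, B, C, E, F, G}, leaving only D.
Row 2, column 7: row 2 has {A, B, C, D} and column 7 has {A, B, C, F, G}, leaving only E.
Row 2, column 4: row 2 has {A, B, C, D, E} and column 4 has {A, B, D, G}, leaving only F.
Row 2, column 6: row 2 has {A, B, C, D, E, F} and column 6 has {A, B, C, D, F}, leaving only G.
Row 5, column 4: row 5 has {A, D, E, F, G} and column 4 has {A, B, D, F, G}, leaving only C.
Row 5 already has {A, C, D, E, F, G} and column 5 already has {A, D, E, F}, so row 5, column 5 must be B.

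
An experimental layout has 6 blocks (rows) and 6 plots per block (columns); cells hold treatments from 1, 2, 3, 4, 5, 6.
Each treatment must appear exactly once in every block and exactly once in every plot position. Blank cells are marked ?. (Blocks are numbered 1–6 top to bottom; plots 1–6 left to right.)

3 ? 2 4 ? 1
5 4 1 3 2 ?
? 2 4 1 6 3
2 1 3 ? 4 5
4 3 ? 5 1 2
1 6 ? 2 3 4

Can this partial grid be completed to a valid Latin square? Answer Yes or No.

No

Block 3, plot 1: block 3 together with plot 1 already contain {1, 2, 3, 4, 5, 6} — every symbol — so nothing can go there. The grid has no valid completion.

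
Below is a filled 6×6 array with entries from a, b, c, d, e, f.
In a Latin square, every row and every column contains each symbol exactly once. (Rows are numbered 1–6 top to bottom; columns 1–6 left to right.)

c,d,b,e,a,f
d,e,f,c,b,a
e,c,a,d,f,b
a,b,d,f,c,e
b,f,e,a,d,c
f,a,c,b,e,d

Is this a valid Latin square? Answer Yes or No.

Each row is a permutation of the 6 symbols, and so is each column.

Yes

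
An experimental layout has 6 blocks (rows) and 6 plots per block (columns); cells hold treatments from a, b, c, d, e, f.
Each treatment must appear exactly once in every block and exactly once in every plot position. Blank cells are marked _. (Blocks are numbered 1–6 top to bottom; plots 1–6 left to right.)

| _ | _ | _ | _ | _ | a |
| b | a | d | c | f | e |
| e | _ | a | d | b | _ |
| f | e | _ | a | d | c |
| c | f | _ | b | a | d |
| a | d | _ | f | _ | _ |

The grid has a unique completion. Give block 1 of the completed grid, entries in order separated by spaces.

d b f e c a

Block 1, plot 1: block 1 has {a} and plot 1 has {a, b, c, e, f}, leaving only d.
Block 1, plot 4: block 1 has {a, d} and plot 4 has {a, b, c, d, f}, leaving only e.
Block 1, plot 5: block 1 has {a, d, e} and plot 5 has {a, b, d, f}, leaving only c.
Block 1, plot 2: block 1 has {a, c, d, e} and plot 2 has {a, d, e, f}, leaving only b.
Block 1, plot 3: block 1 has {a, b, c, d, e} and plot 3 has {a, d}, leaving only f.
So block 1 reads: d b f e c a.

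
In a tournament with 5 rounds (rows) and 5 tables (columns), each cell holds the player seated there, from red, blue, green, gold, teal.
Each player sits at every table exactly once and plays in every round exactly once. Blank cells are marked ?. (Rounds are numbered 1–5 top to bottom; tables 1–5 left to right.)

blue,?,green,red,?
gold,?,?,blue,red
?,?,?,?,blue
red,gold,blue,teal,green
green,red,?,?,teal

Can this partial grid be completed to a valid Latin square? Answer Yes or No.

No

Round 1, table 2: round 1 has {red, blue, green} and table 2 has {red, gold}, so it must be teal.
Round 1, table 5: round 1 has {red, blue, green, teal} and table 5 has {red, blue, green, teal}, so it must be gold.
Round 2, table 2: round 2 has {red, blue, gold} and table 2 has {red, gold, teal}, so it must be green.
Now round 3, table 2: round 3 together with table 2 already contain {red, blue, green, gold, teal} — every symbol — so nothing can go there. The grid has no valid completion.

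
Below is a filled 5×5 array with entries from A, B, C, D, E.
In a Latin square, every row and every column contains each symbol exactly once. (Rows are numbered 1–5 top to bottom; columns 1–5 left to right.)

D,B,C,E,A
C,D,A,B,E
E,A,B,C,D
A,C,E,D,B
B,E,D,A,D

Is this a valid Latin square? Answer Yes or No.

Row 5 contains D twice (at columns 3 and 5), so it is not a permutation.

No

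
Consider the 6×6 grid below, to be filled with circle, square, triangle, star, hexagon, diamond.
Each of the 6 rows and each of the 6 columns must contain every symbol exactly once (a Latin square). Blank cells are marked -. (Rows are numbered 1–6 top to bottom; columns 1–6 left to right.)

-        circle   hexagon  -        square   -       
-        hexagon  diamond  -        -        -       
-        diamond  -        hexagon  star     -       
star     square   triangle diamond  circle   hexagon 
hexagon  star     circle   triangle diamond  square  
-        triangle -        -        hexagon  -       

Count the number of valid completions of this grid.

3

Row 1, column 1: eliminating its row and column leaves {triangle, diamond}.
Row 1, column 4: eliminating its row and column leaves {star}.
Row 1, column 6: eliminating its row and column leaves {triangle, star, diamond}.
Row 2, column 1: eliminating its row and column leaves {circle, square, triangle}.
Row 2, column 4: eliminating its row and column leaves {circle, square, star}.
Row 2, column 5: eliminating its row and column leaves {triangle}.
Row 2, column 6: eliminating its row and column leaves {circle, triangle, star}.
Row 3, column 1: eliminating its row and column leaves {circle, square, triangle}.
Row 3, column 3: eliminating its row and column leaves {square}.
Row 3, column 6: eliminating its row and column leaves {circle, triangle}.
Row 6, column 1: eliminating its row and column leaves {circle, square, diamond}.
Row 6, column 3: eliminating its row and column leaves {square, star}.
Row 6, column 4: eliminating its row and column leaves {circle, square, star}.
Row 6, column 6: eliminating its row and column leaves {circle, star, diamond}.
Enumerating the assignments across these blanks that avoid any row or column repeat gives 3 completions.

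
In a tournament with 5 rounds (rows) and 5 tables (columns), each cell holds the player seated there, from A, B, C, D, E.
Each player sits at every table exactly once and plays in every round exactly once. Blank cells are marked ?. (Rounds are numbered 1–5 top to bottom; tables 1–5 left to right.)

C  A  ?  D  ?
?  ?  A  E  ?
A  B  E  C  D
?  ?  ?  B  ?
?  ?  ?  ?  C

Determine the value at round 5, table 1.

B

Round 1, table 3: round 1 has {A, C, D} and table 3 has {A, E}, leaving only B.
Round 1, table 5: round 1 has {A, B, C, D} and table 5 has {C, D}, leaving only E.
Round 2, table 5: round 2 has {A, E} and table 5 has {C, D, E}, leaving only B.
Round 2, table 1: round 2 has {A, B, E} and table 1 has {A, C}, leaving only D.
Round 2, table 2: round 2 has {A, B, D, E} and table 2 has {A, B}, leaving only C.
Round 4, table 1: round 4 has {B} and table 1 has {A, C, D}, leaving only E.
Round 5 already has {C} and table 1 already has {A, C, D, E}, so round 5, table 1 must be B.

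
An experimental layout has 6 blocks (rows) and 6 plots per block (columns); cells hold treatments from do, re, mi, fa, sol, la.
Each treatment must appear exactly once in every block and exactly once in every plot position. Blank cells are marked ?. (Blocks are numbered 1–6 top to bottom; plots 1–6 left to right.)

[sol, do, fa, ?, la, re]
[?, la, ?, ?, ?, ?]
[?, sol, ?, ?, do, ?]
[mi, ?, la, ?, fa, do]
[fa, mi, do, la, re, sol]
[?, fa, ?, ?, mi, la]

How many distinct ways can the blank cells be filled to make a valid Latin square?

Block 1, plot 4: eliminating its block and plot leaves {mi}.
Block 2, plot 1: eliminating its block and plot leaves {do, re}.
Block 2, plot 3: eliminating its block and plot leaves {re, mi, sol}.
Block 2, plot 4: eliminating its block and plot leaves {do, re, mi, fa, sol}.
Block 2, plot 5: eliminating its block and plot leaves {sol}.
Block 2, plot 6: eliminating its block and plot leaves {mi, fa}.
Block 3, plot 1: eliminating its block and plot leaves {re, la}.
Block 3, plot 3: eliminating its block and plot leaves {re, mi}.
Block 3, plot 4: eliminating its block and plot leaves {re, mi, fa}.
Block 3, plot 6: eliminating its block and plot leaves {mi, fa}.
Block 4, plot 2: eliminating its block and plot leaves {re}.
Block 4, plot 4: eliminating its block and plot leaves {re, sol}.
Block 6, plot 1: eliminating its block and plot leaves {do, re}.
Block 6, plot 3: eliminating its block and plot leaves {re, sol}.
Block 6, plot 4: eliminating its block and plot leaves {do, re, sol}.
Enumerating the assignments across these blanks that avoid any block or plot repeat gives 3 completions.

3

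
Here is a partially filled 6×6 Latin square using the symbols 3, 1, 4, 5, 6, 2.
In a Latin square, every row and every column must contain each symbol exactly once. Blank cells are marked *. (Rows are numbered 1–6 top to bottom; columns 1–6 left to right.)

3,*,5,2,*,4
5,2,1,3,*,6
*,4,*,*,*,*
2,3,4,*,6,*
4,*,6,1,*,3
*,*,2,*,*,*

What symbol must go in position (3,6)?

Row 1, column 5: row 1 has {3, 4, 5, 2} and column 5 has {6}, leaving only 1.
Row 1, column 2: row 1 has {3, 1, 4, 5, 2} and column 2 has {3, 4, 2}, leaving only 6.
Row 2, column 5: row 2 has {3, 1, 5, 6, 2} and column 5 has {1, 6}, leaving only 4.
Row 3, column 3: row 3 has {4} and column 3 has {1, 4, 5, 6, 2}, leaving only 3.
Row 4, column 4: row 4 has {3, 4, 6, 2} and column 4 has {3, 1, 2}, leaving only 5.
Row 3, column 4: row 3 has {3, 4} and column 4 has {3, 1, 5, 2}, leaving only 6.
Row 3, column 1: row 3 has {3, 4, 6} and column 1 has {3, 4, 5, 2}, leaving only 1.
Row 4, column 6: row 4 has {3, 4, 5, 6, 2} and column 6 has {3, 4, 6}, leaving only 1.
Row 5, column 2: row 5 has {3, 1, 4, 6} and column 2 has {3, 4, 6, 2}, leaving only 5.
Row 5, column 5: row 5 has {3, 1, 4, 5, 6} and column 5 has {1, 4, 6}, leaving only 2.
Row 3, column 5: row 3 has {3, 1, 4, 6} and column 5 has {1, 4, 6, 2}, leaving only 5.
Row 3 already has {3, 1, 4, 5, 6} and column 6 already has {3, 1, 4, 6}, so row 3, column 6 must be 2.

2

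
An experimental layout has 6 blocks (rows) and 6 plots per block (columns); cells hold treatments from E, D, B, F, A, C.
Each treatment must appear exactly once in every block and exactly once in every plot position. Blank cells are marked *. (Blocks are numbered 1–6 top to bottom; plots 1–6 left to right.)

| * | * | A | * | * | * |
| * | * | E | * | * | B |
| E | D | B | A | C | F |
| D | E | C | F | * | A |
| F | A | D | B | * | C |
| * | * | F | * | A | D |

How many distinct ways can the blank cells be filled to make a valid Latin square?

3

Block 1, plot 1: eliminating its block and plot leaves {B, C}.
Block 1, plot 2: eliminating its block and plot leaves {B, F, C}.
Block 1, plot 4: eliminating its block and plot leaves {E, D, C}.
Block 1, plot 5: eliminating its block and plot leaves {E, D, B, F}.
Block 1, plot 6: eliminating its block and plot leaves {E}.
Block 2, plot 1: eliminating its block and plot leaves {A, C}.
Block 2, plot 2: eliminating its block and plot leaves {F, C}.
Block 2, plot 4: eliminating its block and plot leaves {D, C}.
Block 2, plot 5: eliminating its block and plot leaves {D, F}.
Block 4, plot 5: eliminating its block and plot leaves {B}.
Block 5, plot 5: eliminating its block and plot leaves {E}.
Block 6, plot 1: eliminating its block and plot leaves {B, C}.
Block 6, plot 2: eliminating its block and plot leaves {B, C}.
Block 6, plot 4: eliminating its block and plot leaves {E, C}.
Enumerating the assignments across these blanks that avoid any block or plot repeat gives 3 completions.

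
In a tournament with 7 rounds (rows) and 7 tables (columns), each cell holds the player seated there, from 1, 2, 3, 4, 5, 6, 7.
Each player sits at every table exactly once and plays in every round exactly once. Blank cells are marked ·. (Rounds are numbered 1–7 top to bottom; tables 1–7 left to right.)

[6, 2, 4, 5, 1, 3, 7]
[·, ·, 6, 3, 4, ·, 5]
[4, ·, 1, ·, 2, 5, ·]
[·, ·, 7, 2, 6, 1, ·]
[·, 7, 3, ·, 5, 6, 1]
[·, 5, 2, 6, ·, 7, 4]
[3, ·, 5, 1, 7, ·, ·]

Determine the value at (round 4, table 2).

4

Round 2, table 2: round 2 has {3, 4, 5, 6} and table 2 has {2, 5, 7}, leaving only 1.
Round 2, table 6: round 2 has {1, 3, 4, 5, 6} and table 6 has {1, 3, 5, 6, 7}, leaving only 2.
Round 2, table 1: round 2 has {1, 2, 3, 4, 5, 6} and table 1 has {3, 4, 6}, leaving only 7.
Round 3, table 4: round 3 has {1, 2, 4, 5} and table 4 has {1, 2, 3, 5, 6}, leaving only 7.
Round 4, table 1: round 4 has {1, 2, 6, 7} and table 1 has {3, 4, 6, 7}, leaving only 5.
Round 4, table 7: round 4 has {1, 2, 5, 6, 7} and table 7 has {1, 4, 5, 7}, leaving only 3.
Round 4 already has {1, 2, 3, 5, 6, 7} and table 2 already has {1, 2, 5, 7}, so round 4, table 2 must be 4.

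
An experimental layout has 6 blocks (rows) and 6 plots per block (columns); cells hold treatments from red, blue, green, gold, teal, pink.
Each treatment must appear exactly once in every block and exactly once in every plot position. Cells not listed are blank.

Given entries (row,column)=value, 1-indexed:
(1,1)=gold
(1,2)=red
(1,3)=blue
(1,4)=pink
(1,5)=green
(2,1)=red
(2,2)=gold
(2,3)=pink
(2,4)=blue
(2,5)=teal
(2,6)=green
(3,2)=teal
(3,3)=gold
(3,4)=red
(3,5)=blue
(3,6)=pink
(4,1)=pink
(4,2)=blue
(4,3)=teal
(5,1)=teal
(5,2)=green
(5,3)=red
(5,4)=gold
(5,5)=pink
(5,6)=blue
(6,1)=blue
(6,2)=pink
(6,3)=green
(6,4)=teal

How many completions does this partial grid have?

Block 1, plot 6: eliminating its block and plot leaves {teal}.
Block 3, plot 1: eliminating its block and plot leaves {green}.
Block 4, plot 4: eliminating its block and plot leaves {green}.
Block 4, plot 5: eliminating its block and plot leaves {red, gold}.
Block 4, plot 6: eliminating its block and plot leaves {red, gold}.
Block 6, plot 5: eliminating its block and plot leaves {red, gold}.
Block 6, plot 6: eliminating its block and plot leaves {red, gold}.
Enumerating the assignments across these blanks that avoid any block or plot repeat gives 2 completions.

2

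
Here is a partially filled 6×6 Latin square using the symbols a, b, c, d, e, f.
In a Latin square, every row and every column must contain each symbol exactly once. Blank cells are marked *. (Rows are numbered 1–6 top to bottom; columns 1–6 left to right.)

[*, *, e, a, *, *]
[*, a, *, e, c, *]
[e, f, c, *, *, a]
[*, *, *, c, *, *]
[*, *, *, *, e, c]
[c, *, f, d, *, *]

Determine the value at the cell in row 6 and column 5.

a

Row 3, column 4: row 3 has {a, c, e, f} and column 4 has {a, c, d, e}, leaving only b.
Row 3, column 5: row 3 has {a, b, c, e, f} and column 5 has {c, e}, leaving only d.
Row 5, column 4: row 5 has {c, e} and column 4 has {a, b, c, d, e}, leaving only f.
Row 6, column 5 is narrowed to {a, b}.
If it were b, then row 6, column 6 would be left with no valid symbol.
So row 6, column 5 must be a.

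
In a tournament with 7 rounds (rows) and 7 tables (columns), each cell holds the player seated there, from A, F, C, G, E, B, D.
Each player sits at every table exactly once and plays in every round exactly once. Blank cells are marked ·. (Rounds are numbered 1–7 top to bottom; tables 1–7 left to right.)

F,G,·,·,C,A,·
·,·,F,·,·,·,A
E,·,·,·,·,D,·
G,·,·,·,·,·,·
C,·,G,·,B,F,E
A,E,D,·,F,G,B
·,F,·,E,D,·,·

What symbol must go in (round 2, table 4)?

Round 1, table 7: round 1 has {A, F, C, G} and table 7 has {A, E, B}, leaving only D.
Round 1, table 4: round 1 has {A, F, C, G, D} and table 4 has {E}, leaving only B.
Round 1, table 3: round 1 has {A, F, C, G, B, D} and table 3 has {F, G, D}, leaving only E.
Round 6, table 4: round 6 has {A, F, G, E, B, D} and table 4 has {E, B}, leaving only C.
Round 7, table 1: round 7 has {F, E, D} and table 1 has {A, F, C, G, E}, leaving only B.
Round 2, table 1: round 2 has {A, F} and table 1 has {A, F, C, G, E, B}, leaving only D.
Round 2 already has {A, F, D} and table 4 already has {C, E, B}, so round 2, table 4 must be G.

G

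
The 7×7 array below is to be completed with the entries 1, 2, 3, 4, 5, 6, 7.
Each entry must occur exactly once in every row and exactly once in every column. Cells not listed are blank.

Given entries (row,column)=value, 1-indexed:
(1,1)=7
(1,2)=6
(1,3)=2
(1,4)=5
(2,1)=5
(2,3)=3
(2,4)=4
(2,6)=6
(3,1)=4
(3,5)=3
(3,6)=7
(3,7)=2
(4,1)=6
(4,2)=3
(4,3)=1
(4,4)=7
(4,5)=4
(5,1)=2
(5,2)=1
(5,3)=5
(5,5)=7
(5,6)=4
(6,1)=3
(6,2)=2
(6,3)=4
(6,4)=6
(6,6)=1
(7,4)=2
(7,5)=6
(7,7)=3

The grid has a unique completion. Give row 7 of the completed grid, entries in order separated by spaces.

Row 7, column 1: row 7 has {2, 3, 6} and column 1 has {2, 3, 4, 5, 6, 7}, leaving only 1.
Row 7, column 3: row 7 has {1, 2, 3, 6} and column 3 has {1, 2, 3, 4, 5}, leaving only 7.
Row 7, column 6: row 7 has {1, 2, 3, 6, 7} and column 6 has {1, 4, 6, 7}, leaving only 5.
Row 7, column 2: row 7 has {1, 2, 3, 5, 6, 7} and column 2 has {1, 2, 3, 6}, leaving only 4.
So row 7 reads: 1 4 7 2 6 5 3.

1 4 7 2 6 5 3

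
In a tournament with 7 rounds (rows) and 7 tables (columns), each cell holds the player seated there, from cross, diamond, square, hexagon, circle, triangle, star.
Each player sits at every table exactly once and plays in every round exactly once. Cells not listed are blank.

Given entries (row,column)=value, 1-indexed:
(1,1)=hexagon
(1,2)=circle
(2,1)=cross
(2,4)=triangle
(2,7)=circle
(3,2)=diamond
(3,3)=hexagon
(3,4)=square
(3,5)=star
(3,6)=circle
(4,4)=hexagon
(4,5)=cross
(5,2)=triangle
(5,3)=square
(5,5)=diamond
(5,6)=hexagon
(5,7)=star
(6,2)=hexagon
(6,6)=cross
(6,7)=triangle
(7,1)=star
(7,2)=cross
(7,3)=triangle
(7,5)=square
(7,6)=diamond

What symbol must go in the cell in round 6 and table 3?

star

Round 1, table 5: round 1 has {hexagon, circle} and table 5 has {cross, diamond, square, star}, leaving only triangle.
Round 2, table 5: round 2 has {cross, circle, triangle} and table 5 has {cross, diamond, square, triangle, star}, leaving only hexagon.
Round 3, table 1: round 3 has {diamond, square, hexagon, circle, star} and table 1 has {cross, hexagon, star}, leaving only triangle.
Round 3, table 7: round 3 has {diamond, square, hexagon, circle, triangle, star} and table 7 has {circle, triangle, star}, leaving only cross.
Round 5, table 1: round 5 has {diamond, square, hexagon, triangle, star} and table 1 has {cross, hexagon, triangle, star}, leaving only circle.
Round 5, table 4: round 5 has {diamond, square, hexagon, circle, triangle, star} and table 4 has {square, hexagon, triangle}, leaving only cross.
Round 6, table 5: round 6 has {cross, hexagon, triangle} and table 5 has {cross, diamond, square, hexagon, triangle, star}, leaving only circle.
Round 7, table 4: round 7 has {cross, diamond, square, triangle, star} and table 4 has {cross, square, hexagon, triangle}, leaving only circle.
Round 7, table 7: round 7 has {cross, diamond, square, circle, triangle, star} and table 7 has {cross, circle, triangle, star}, leaving only hexagon.
Round 6, table 3 is narrowed to {diamond, star}.
If it were diamond, then round 2, table 6 would be left with no valid symbol.
So round 6, table 3 must be star.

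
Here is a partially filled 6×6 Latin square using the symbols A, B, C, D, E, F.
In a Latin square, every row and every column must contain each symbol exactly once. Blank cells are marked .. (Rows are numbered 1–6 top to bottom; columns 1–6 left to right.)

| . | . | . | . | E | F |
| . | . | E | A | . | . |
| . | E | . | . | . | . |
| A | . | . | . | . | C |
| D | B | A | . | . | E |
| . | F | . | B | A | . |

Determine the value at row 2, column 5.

D

Row 4, column 2: row 4 has {A, C} and column 2 has {B, E, F}, leaving only D.
Row 2, column 2: row 2 has {A, E} and column 2 has {B, D, E, F}, leaving only C.
Row 1, column 2: row 1 has {E, F} and column 2 has {B, C, D, E, F}, leaving only A.
Row 6, column 6: row 6 has {A, B, F} and column 6 has {C, E, F}, leaving only D.
Row 2, column 6: row 2 has {A, C, E} and column 6 has {C, D, E, F}, leaving only B.
Row 2, column 1: row 2 has {A, B, C, E} and column 1 has {A, D}, leaving only F.
Row 2 already has {A, B, C, E, F} and column 5 already has {A, E}, so row 2, column 5 must be D.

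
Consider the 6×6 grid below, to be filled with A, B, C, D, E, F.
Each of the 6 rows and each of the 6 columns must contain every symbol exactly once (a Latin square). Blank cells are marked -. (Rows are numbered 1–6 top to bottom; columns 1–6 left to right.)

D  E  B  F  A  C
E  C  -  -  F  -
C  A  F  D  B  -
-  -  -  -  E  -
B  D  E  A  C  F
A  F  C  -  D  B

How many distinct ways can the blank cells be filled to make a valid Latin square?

Row 2, column 3: eliminating its row and column leaves {A, D}.
Row 2, column 4: eliminating its row and column leaves {B}.
Row 2, column 6: eliminating its row and column leaves {A, D}.
Row 3, column 6: eliminating its row and column leaves {E}.
Row 4, column 1: eliminating its row and column leaves {F}.
Row 4, column 2: eliminating its row and column leaves {B}.
Row 4, column 3: eliminating its row and column leaves {A, D}.
Row 4, column 4: eliminating its row and column leaves {B, C}.
Row 4, column 6: eliminating its row and column leaves {A, D}.
Row 6, column 4: eliminating its row and column leaves {E}.
Enumerating the assignments across these blanks that avoid any row or column repeat gives 2 completions.

2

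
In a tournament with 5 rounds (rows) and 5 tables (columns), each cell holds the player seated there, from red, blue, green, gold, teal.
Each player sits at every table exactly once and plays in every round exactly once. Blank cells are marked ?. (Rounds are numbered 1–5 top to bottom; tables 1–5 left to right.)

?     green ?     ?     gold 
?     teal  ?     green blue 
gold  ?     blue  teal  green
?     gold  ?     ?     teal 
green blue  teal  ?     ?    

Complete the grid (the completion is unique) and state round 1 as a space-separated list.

Round 1, table 3: round 1 has {green, gold} and table 3 has {blue, teal}, leaving only red.
Round 1, table 4: round 1 has {red, green, gold} and table 4 has {green, teal}, leaving only blue.
Round 1, table 1: round 1 has {red, blue, green, gold} and table 1 has {green, gold}, leaving only teal.
So round 1 reads: teal green red blue gold.

teal green red blue gold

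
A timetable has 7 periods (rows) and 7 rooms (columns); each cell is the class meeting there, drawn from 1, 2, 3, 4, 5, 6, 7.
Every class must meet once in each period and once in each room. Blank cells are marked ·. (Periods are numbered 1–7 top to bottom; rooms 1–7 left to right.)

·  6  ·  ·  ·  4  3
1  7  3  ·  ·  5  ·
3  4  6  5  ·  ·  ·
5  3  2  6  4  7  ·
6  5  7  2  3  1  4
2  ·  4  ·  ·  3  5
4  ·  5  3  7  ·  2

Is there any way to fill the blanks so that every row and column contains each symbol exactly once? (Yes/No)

No

Period 1, room 1: period 1 has {3, 4, 6} and room 1 has {1, 2, 3, 4, 5, 6}, so it must be 7.
Period 1, room 3: period 1 has {3, 4, 6, 7} and room 3 has {2, 3, 4, 5, 6, 7}, so it must be 1.
Now period 1, room 4: period 1 together with room 4 already contain {1, 2, 3, 4, 5, 6, 7} — every symbol — so nothing can go there. The grid has no valid completion.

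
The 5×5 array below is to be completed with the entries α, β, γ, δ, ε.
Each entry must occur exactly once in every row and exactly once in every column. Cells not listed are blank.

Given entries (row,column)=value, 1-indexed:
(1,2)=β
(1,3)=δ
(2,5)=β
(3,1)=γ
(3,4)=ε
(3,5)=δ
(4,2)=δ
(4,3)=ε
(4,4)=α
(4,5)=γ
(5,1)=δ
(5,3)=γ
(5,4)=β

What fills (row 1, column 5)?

Row 1, column 4: row 1 has {β, δ} and column 4 has {α, β, ε}, leaving only γ.
Row 2, column 3: row 2 has {β} and column 3 has {γ, δ, ε}, leaving only α.
Row 2, column 1: row 2 has {α, β} and column 1 has {γ, δ}, leaving only ε.
Row 1, column 1: row 1 has {β, γ, δ} and column 1 has {γ, δ, ε}, leaving only α.
Row 1 already has {α, β, γ, δ} and column 5 already has {β, γ, δ}, so row 1, column 5 must be ε.

ε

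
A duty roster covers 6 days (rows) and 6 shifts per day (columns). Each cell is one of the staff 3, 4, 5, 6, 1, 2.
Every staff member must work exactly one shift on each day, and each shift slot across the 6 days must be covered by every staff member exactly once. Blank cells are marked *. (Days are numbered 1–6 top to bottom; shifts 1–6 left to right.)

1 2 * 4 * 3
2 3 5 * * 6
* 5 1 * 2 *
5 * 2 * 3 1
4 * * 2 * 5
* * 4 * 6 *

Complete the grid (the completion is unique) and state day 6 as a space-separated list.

3 1 4 5 6 2

Day 6, shift 1: day 6 has {4, 6} and shift 1 has {4, 5, 1, 2}, leaving only 3.
Day 6, shift 2: day 6 has {3, 4, 6} and shift 2 has {3, 5, 2}, leaving only 1.
Day 6, shift 4: day 6 has {3, 4, 6, 1} and shift 4 has {4, 2}, leaving only 5.
Day 6, shift 6: day 6 has {3, 4, 5, 6, 1} and shift 6 has {3, 5, 6, 1}, leaving only 2.
So day 6 reads: 3 1 4 5 6 2.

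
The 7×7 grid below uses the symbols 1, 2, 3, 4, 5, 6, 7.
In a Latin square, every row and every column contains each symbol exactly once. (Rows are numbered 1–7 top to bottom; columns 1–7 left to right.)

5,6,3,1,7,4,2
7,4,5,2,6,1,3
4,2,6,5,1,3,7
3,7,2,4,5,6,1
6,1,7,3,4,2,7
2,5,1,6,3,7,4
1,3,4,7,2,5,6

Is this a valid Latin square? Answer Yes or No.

Column 7 contains 7 twice (at rows 3 and 5), so it is not a permutation.

No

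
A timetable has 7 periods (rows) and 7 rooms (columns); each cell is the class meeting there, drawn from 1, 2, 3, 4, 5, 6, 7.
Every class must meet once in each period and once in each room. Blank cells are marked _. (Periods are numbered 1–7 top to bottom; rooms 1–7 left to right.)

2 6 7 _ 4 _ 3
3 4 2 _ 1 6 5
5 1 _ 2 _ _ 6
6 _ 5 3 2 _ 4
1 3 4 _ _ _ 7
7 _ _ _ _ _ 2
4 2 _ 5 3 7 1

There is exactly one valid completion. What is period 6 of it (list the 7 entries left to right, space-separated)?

7 5 1 4 6 3 2

Period 6, room 2: period 6 has {2, 7} and room 2 has {1, 2, 3, 4, 6}, leaving only 5.
Period 6, room 5: period 6 has {2, 5, 7} and room 5 has {1, 2, 3, 4}, leaving only 6.
Period 1, room 4: period 1 has {2, 3, 4, 6, 7} and room 4 has {2, 3, 5}, leaving only 1.
Period 6, room 4: period 6 has {2, 5, 6, 7} and room 4 has {1, 2, 3, 5}, leaving only 4.
Period 1, room 6: period 1 has {1, 2, 3, 4, 6, 7} and room 6 has {6, 7}, leaving only 5.
Period 2, room 4: period 2 has {1, 2, 3, 4, 5, 6} and room 4 has {1, 2, 3, 4, 5}, leaving only 7.
Period 3, room 3: period 3 has {1, 2, 5, 6} and room 3 has {2, 4, 5, 7}, leaving only 3.
Period 6, room 3: period 6 has {2, 4, 5, 6, 7} and room 3 has {2, 3, 4, 5, 7}, leaving only 1.
Period 6, room 6: period 6 has {1, 2, 4, 5, 6, 7} and room 6 has {5, 6, 7}, leaving only 3.
So period 6 reads: 7 5 1 4 6 3 2.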